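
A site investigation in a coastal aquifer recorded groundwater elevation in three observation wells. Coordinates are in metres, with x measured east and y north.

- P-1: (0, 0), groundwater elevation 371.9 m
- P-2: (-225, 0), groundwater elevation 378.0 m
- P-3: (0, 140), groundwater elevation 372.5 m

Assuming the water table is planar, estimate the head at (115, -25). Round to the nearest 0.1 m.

368.7 m

∂h/∂x = (378.0 − 371.9) / (-225 − 0) = -0.02711
∂h/∂y = (372.5 − 371.9) / (140 − 0) = +0.004286
h(115, -25) = 371.9 + (-0.02711)·(115) + (+0.004286)·(-25) = 371.9 -3.118 -0.107 = 368.675 m.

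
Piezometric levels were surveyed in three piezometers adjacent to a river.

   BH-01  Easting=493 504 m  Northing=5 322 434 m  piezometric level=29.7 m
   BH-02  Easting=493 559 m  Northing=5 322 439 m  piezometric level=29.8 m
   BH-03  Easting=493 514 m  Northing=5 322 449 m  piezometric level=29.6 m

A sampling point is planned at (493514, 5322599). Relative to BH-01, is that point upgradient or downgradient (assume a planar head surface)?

With h = a·x + b·y + c and BH-01 as origin, the differences give:
  55·a + 5·b = +0.1
  10·a + 15·b = -0.1
Eliminate b (×15 and ×5, subtract): 775·a = 2.00 → a = ∂h/∂x = +0.002581
Back-substitute: b = ∂h/∂y = -0.008387.
Head at (493514, 5322599) = 29.7 + (+0.002581)·(10) + (-0.008387)·(165) = 28.34 m.
That is lower than the 29.7 m at BH-01, so the point is downgradient.

downgradient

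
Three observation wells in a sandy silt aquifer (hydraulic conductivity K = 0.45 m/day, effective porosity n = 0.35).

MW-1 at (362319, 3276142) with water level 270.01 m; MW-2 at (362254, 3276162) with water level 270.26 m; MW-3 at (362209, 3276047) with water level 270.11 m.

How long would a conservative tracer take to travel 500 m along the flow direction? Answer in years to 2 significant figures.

Differences from MW-1: to MW-2 (Δx, Δy, Δh) = (-65, 20, +0.25); to MW-3 = (-110, -95, +0.10).
Determinant of the coordinate differences = (-65)·(-95) − (-110)·20 = 8375.
∂h/∂x = [(+0.25)·(-95) − (+0.10)·20] / 8375 = -0.003075
∂h/∂y = [(-65)·(+0.10) − (-110)·(+0.25)] / 8375 = +0.002507
|∇h| = √(-0.003075² + 0.002507²) = 0.003967
Seepage velocity v = K·i/n = 0.45 × 0.003967 / 0.35 = 0.0051 m/day.
t = 500 / 0.0051 = 9.804e+04 days = 268 years.

270 years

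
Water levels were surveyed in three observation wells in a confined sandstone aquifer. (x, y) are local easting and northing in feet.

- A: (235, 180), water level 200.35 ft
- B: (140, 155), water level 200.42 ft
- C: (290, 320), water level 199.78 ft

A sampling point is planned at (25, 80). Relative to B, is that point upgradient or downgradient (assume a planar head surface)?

upgradient

With h = a·x + b·y + c and A as origin, the differences give:
  (-95)·a + (-25)·b = +0.07
  55·a + 140·b = -0.57
Eliminate b (×140 and ×(-25), subtract): -11925·a = -4.450 → a = ∂h/∂x = +0.0003732
Back-substitute: b = ∂h/∂y = -0.004218.
Head at (25, 80) = 200.35 + (+0.0003732)·(-210) + (-0.004218)·(-100) = 200.69 ft.
That is higher than the 200.42 ft at B, so the point is upgradient.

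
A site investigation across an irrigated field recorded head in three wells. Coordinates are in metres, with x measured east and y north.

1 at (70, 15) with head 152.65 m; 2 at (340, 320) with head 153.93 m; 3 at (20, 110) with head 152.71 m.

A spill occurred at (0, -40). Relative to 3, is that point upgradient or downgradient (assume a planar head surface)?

downgradient

With h = a·x + b·y + c and 1 as origin, the differences give:
  270·a + 305·b = +1.28
  (-50)·a + 95·b = +0.06
Eliminate b (×95 and ×305, subtract): 40900·a = 103.300 → a = ∂h/∂x = +0.002526
Back-substitute: b = ∂h/∂y = +0.001961.
Head at (0, -40) = 152.65 + (+0.002526)·(-70) + (+0.001961)·(-55) = 152.37 m.
That is lower than the 152.71 m at 3, so the point is downgradient.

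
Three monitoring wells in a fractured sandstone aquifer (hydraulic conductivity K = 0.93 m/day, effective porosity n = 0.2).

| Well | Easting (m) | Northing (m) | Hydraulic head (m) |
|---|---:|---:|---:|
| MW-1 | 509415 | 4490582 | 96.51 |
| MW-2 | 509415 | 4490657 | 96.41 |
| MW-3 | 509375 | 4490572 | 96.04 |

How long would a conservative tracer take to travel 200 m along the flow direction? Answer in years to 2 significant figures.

Taking MW-1 as reference: MW-2−MW-1 = (0, 75, -0.10); MW-3−MW-1 = (-40, -10, -0.47).
Determinant of the coordinate differences = 0·(-10) − (-40)·75 = 3000.
∂h/∂x = [(-0.10)·(-10) − (-0.47)·75] / 3000 = +0.01208
∂h/∂y = [0·(-0.47) − (-40)·(-0.10)] / 3000 = -0.001333
|∇h| = √(0.01208² + -0.001333²) = 0.01215
Seepage velocity v = K·i/n = 0.93 × 0.01215 / 0.2 = 0.0565 m/day.
t = 200 / 0.0565 = 3540 days = 9.69 years.

9.7 years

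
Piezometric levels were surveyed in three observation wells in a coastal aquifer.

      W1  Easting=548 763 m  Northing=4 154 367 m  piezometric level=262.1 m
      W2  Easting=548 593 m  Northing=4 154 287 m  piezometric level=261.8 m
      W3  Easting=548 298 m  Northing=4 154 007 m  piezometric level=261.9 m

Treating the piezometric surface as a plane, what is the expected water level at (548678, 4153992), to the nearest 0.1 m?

With h = a·x + b·y + c and W1 as origin, the differences give:
  (-170)·a + (-80)·b = -0.3
  (-465)·a + (-360)·b = -0.2
Eliminate b (×(-360) and ×(-80), subtract): 24000·a = 92.00 → a = ∂h/∂x = +0.003833
Back-substitute: b = ∂h/∂y = -0.004396.
h(548678, 4153992) = 262.1 + (+0.003833)·(-85) + (-0.004396)·(-375) = 262.1 -0.326 +1.648 = 263.423 m.

263.4 m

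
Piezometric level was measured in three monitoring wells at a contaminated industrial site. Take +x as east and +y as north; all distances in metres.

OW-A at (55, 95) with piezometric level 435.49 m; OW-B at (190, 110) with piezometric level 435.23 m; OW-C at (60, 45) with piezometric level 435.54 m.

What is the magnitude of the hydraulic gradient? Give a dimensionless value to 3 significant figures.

0.00215

With h = a·x + b·y + c and OW-A as origin, the differences give:
  135·a + 15·b = -0.26
  5·a + (-50)·b = +0.05
Eliminate b (×(-50) and ×15, subtract): -6825·a = 12.250 → a = ∂h/∂x = -0.001795
Back-substitute: b = ∂h/∂y = -0.001179.
|∇h| = √(-0.001795² + -0.001179²) = 0.002148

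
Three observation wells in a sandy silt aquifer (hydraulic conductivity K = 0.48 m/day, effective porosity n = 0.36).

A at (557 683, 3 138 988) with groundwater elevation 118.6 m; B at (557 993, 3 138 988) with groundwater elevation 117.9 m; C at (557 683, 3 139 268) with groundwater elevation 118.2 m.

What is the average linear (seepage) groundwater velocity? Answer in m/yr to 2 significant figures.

∂h/∂x = (117.9 − 118.6) / (557993 − 557683) = -0.002258
∂h/∂y = (118.2 − 118.6) / (3139268 − 3138988) = -0.001429
|∇h| = √(-0.002258² + -0.001429²) = 0.002672
Seepage velocity v = K·i/n = 0.48 × 0.002672 / 0.36 = 0.003563 m/day = 1.301 m/yr.

1.3 m/yr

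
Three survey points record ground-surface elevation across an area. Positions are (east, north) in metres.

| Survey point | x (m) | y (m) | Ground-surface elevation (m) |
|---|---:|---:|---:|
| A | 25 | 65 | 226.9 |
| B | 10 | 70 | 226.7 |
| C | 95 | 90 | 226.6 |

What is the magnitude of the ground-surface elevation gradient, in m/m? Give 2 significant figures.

0.026 m/m

Differences from A: to B (Δx, Δy, Δh) = (-15, 5, -0.2); to C = (70, 25, -0.3).
Determinant of the coordinate differences = (-15)·25 − 70·5 = -725.
∂z/∂x = [(-0.2)·25 − (-0.3)·5] / -725 = +0.004828
∂z/∂y = [(-15)·(-0.3) − 70·(-0.2)] / -725 = -0.02552
|∇f| = √(0.004828² + -0.02552²) = 0.02597 m/m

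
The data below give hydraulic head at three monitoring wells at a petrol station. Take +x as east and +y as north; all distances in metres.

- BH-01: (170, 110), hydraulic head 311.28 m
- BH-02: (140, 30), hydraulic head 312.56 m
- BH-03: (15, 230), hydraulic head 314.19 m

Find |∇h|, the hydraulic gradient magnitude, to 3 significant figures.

Differences from BH-01: to BH-02 (Δx, Δy, Δh) = (-30, -80, +1.28); to BH-03 = (-155, 120, +2.91).
Determinant of the coordinate differences = (-30)·120 − (-155)·(-80) = -16000.
∂h/∂x = [(+1.28)·120 − (+2.91)·(-80)] / -16000 = -0.02415
∂h/∂y = [(-30)·(+2.91) − (-155)·(+1.28)] / -16000 = -0.006944
|∇h| = √(-0.02415² + -0.006944²) = 0.02513

0.0251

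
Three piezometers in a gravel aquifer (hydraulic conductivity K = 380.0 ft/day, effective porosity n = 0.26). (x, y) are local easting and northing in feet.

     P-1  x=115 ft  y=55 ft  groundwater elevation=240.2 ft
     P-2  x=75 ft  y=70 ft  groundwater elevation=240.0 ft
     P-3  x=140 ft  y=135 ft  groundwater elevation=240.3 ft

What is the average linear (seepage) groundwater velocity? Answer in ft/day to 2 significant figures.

With h = a·x + b·y + c and P-1 as origin, the differences give:
  (-40)·a + 15·b = -0.2
  25·a + 80·b = +0.1
Eliminate b (×80 and ×15, subtract): -3575·a = -17.50 → a = ∂h/∂x = +0.004895
Back-substitute: b = ∂h/∂y = -0.0002797.
|∇h| = √(0.004895² + -0.0002797²) = 0.004903
Seepage velocity v = K·i/n = 380.0 × 0.004903 / 0.26 = 7.166 ft/day.

7.2 ft/day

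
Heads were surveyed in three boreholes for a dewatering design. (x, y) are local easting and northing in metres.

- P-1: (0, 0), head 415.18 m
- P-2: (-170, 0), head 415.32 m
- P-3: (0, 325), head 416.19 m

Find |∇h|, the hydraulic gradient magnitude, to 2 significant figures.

0.0032

∂h/∂x = (415.32 − 415.18) / (-170 − 0) = -0.0008235
∂h/∂y = (416.19 − 415.18) / (325 − 0) = +0.003108
|∇h| = √(-0.0008235² + 0.003108²) = 0.003215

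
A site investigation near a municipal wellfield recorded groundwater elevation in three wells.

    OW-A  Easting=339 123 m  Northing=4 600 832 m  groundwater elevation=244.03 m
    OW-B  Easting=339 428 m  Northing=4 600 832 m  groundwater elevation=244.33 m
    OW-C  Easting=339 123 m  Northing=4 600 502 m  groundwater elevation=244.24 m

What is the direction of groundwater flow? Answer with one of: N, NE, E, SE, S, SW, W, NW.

∂h/∂x = (244.33 − 244.03) / (339428 − 339123) = +0.0009836
∂h/∂y = (244.24 − 244.03) / (4600502 − 4600832) = -0.0006364
Flow = −∇h = (-0.0009836 east, +0.0006364 north), which points northwest.

NW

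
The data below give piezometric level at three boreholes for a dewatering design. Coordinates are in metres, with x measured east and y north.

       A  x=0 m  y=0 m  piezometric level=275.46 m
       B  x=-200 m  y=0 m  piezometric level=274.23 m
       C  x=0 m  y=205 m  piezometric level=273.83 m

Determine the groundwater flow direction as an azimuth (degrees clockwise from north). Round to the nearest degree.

322°

∂h/∂x = (274.23 − 275.46) / (-200 − 0) = +0.006150
∂h/∂y = (273.83 − 275.46) / (205 − 0) = -0.007951
Flow direction (−∇h) has components (-0.006150 E, +0.007951 N).
Azimuth = atan2(E, N) = atan2(-0.006150, +0.007951) = 322.3° ≈ 322°.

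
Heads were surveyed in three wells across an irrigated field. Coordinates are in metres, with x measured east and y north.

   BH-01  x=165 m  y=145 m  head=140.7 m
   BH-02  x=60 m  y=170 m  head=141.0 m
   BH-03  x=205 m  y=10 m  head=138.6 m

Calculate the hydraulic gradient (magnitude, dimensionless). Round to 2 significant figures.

With h = a·x + b·y + c and BH-01 as origin, the differences give:
  (-105)·a + 25·b = +0.3
  40·a + (-135)·b = -2.1
Eliminate b (×(-135) and ×25, subtract): 13175·a = 12.00 → a = ∂h/∂x = +0.0009108
Back-substitute: b = ∂h/∂y = +0.01583.
|∇h| = √(0.0009108² + 0.01583²) = 0.01586

0.016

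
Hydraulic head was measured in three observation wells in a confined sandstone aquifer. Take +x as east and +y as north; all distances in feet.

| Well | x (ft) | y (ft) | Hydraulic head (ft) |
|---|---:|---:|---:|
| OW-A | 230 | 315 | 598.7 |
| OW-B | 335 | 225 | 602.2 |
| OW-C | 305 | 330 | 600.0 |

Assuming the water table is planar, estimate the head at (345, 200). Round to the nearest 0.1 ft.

Differences from OW-A: to OW-B (Δx, Δy, Δh) = (105, -90, +3.5); to OW-C = (75, 15, +1.3).
Determinant of the coordinate differences = 105·15 − 75·(-90) = 8325.
∂h/∂x = [(+3.5)·15 − (+1.3)·(-90)] / 8325 = +0.02036
∂h/∂y = [105·(+1.3) − 75·(+3.5)] / 8325 = -0.01514
h(345, 200) = 598.7 + (+0.02036)·(115) + (-0.01514)·(-115) = 598.7 +2.341 +1.741 = 602.782 ft.

602.8 ft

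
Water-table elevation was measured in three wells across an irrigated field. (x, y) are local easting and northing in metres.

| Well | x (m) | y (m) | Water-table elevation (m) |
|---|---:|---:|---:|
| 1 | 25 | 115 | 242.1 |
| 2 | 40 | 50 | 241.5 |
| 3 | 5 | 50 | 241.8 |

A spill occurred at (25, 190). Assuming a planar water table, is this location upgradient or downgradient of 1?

upgradient

Differences from 1: to 2 (Δx, Δy, Δh) = (15, -65, -0.6); to 3 = (-20, -65, -0.3).
Determinant of the coordinate differences = 15·(-65) − (-20)·(-65) = -2275.
∂h/∂x = [(-0.6)·(-65) − (-0.3)·(-65)] / -2275 = -0.008571
∂h/∂y = [15·(-0.3) − (-20)·(-0.6)] / -2275 = +0.007253
Head at (25, 190) = 242.1 + (-0.008571)·(0) + (+0.007253)·(75) = 242.64 m.
That is higher than the 242.1 m at 1, so the point is upgradient.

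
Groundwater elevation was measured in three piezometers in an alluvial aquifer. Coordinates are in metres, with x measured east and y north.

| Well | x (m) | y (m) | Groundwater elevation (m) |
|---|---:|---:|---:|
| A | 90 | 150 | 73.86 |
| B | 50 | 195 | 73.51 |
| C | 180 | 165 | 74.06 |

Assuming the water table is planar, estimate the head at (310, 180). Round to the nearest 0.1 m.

74.4 m

Differences from A: to B (Δx, Δy, Δh) = (-40, 45, -0.35); to C = (90, 15, +0.20).
Solve a·Δx + b·Δy = Δh: det = (-40)·15 − 90·45 = -4650.
∂h/∂x = [(-0.35)·15 − (+0.20)·45] / -4650 = +0.003065
∂h/∂y = [(-40)·(+0.20) − 90·(-0.35)] / -4650 = -0.005054
h(310, 180) = 73.86 + (+0.003065)·(220) + (-0.005054)·(30) = 73.86 +0.674 -0.152 = 74.383 m.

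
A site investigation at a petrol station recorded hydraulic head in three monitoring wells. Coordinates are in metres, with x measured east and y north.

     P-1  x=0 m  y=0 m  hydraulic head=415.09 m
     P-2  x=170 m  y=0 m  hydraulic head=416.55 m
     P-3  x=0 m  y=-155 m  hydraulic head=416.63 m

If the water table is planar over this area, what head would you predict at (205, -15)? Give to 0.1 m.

417.0 m

∂h/∂x = (416.55 − 415.09) / (170 − 0) = +0.008588
∂h/∂y = (416.63 − 415.09) / (-155 − 0) = -0.009935
h(205, -15) = 415.09 + (+0.008588)·(205) + (-0.009935)·(-15) = 415.09 +1.761 +0.149 = 417.000 m.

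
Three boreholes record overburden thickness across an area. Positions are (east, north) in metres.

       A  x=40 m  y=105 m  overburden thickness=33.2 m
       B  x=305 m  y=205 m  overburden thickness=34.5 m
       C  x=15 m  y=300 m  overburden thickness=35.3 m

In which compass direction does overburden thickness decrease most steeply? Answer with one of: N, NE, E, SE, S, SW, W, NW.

With d = a·x + b·y + c and A as origin, the differences give:
  265·a + 100·b = +1.3
  (-25)·a + 195·b = +2.1
Eliminate b (×195 and ×100, subtract): 54175·a = 43.50 → a = ∂d/∂x = +0.0008030
Back-substitute: b = ∂d/∂y = +0.01087.
Steepest decrease is along −∇f = (-0.0008030 E, -0.01087 N) → south.

S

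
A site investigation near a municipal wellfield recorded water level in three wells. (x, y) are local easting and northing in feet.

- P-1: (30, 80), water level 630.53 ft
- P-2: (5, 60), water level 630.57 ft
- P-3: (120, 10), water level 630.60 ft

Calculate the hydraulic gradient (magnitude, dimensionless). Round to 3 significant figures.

0.00156

Taking P-1 as reference: P-2−P-1 = (-25, -20, +0.04); P-3−P-1 = (90, -70, +0.07).
Determinant of the coordinate differences = (-25)·(-70) − 90·(-20) = 3550.
∂h/∂x = [(+0.04)·(-70) − (+0.07)·(-20)] / 3550 = -0.0003944
∂h/∂y = [(-25)·(+0.07) − 90·(+0.04)] / 3550 = -0.001507
|∇h| = √(-0.0003944² + -0.001507²) = 0.001558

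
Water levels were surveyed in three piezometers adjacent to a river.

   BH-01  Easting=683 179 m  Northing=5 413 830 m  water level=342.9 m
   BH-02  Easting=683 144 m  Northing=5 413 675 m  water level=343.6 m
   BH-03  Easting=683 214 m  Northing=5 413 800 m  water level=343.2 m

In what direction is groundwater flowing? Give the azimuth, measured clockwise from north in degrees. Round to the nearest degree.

Taking BH-01 as reference: BH-02−BH-01 = (-35, -155, +0.7); BH-03−BH-01 = (35, -30, +0.3).
Solve a·Δx + b·Δy = Δh: det = (-35)·(-30) − 35·(-155) = 6475.
∂h/∂x = [(+0.7)·(-30) − (+0.3)·(-155)] / 6475 = +0.003938
∂h/∂y = [(-35)·(+0.3) − 35·(+0.7)] / 6475 = -0.005405
Flow direction (−∇h) has components (-0.003938 E, +0.005405 N).
Azimuth = atan2(E, N) = atan2(-0.003938, +0.005405) = 323.9° ≈ 324°.

324°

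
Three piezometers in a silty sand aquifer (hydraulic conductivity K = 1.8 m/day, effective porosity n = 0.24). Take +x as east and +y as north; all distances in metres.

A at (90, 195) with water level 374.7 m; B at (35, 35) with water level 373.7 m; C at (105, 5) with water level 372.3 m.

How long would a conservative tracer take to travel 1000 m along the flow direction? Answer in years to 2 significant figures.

With h = a·x + b·y + c and A as origin, the differences give:
  (-55)·a + (-160)·b = -1.0
  15·a + (-190)·b = -2.4
Eliminate b (×(-190) and ×(-160), subtract): 12850·a = -194.00 → a = ∂h/∂x = -0.01510
Back-substitute: b = ∂h/∂y = +0.01144.
|∇h| = √(-0.01510² + 0.01144²) = 0.01894
Seepage velocity v = K·i/n = 1.8 × 0.01894 / 0.24 = 0.142 m/day.
t = 1000 / 0.142 = 7042 days = 19.3 years.

19 years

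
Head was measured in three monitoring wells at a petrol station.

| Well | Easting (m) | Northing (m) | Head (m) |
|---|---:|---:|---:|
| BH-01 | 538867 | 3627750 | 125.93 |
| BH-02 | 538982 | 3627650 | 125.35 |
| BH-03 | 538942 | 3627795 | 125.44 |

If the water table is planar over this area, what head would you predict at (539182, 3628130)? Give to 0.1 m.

123.7 m

Three-point gradient (reference BH-01): Δ to BH-02 = (115, -100, -0.58), Δ to BH-03 = (75, 45, -0.49).
∂h/∂x = -0.005925, ∂h/∂y = -0.001014 (det = 12675).
h(539182, 3628130) = 125.93 + (-0.005925)·(315) + (-0.001014)·(380) = 125.93 -1.866 -0.385 = 123.678 m.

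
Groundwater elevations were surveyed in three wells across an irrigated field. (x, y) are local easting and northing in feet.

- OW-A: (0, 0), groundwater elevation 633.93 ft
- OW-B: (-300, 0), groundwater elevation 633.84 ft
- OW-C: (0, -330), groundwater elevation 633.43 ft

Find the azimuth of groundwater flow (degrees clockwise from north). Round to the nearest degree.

191°

∂h/∂x = (633.84 − 633.93) / (-300 − 0) = +0.0003000
∂h/∂y = (633.43 − 633.93) / (-330 − 0) = +0.001515
Flow direction (−∇h) has components (-0.0003000 E, -0.001515 N).
Azimuth = atan2(E, N) = atan2(-0.0003000, -0.001515) = 191.2° ≈ 191°.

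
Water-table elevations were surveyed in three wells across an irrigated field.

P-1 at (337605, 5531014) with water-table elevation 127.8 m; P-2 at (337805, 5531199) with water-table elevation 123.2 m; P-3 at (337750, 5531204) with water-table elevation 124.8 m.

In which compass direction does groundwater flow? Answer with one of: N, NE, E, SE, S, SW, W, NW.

E

With h = a·x + b·y + c and P-1 as origin, the differences give:
  200·a + 185·b = -4.6
  145·a + 190·b = -3.0
Eliminate b (×190 and ×185, subtract): 11175·a = -319.00 → a = ∂h/∂x = -0.02855
Back-substitute: b = ∂h/∂y = +0.005996.
Flow = −∇h = (+0.02855 east, -0.005996 north), which points east.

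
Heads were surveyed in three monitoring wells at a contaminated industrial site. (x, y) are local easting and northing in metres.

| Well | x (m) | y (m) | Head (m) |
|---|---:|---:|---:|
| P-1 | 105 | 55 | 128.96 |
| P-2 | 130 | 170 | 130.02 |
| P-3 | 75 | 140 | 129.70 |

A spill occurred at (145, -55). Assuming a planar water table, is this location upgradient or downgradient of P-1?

Three-point gradient (reference P-1): Δ to P-2 = (25, 115, +1.06), Δ to P-3 = (-30, 85, +0.74).
∂h/∂x = +0.0008969, ∂h/∂y = +0.009022 (det = 5575).
Head at (145, -55) = 128.96 + (+0.0008969)·(40) + (+0.009022)·(-110) = 128.00 m.
That is lower than the 128.96 m at P-1, so the point is downgradient.

downgradient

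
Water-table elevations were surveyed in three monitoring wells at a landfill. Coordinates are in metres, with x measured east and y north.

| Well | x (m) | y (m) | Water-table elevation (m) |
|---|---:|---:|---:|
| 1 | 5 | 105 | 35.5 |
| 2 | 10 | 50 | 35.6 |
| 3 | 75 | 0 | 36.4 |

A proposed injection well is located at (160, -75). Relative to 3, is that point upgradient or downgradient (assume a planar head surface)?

upgradient

Differences from 1: to 2 (Δx, Δy, Δh) = (5, -55, +0.1); to 3 = (70, -105, +0.9).
Determinant of the coordinate differences = 5·(-105) − 70·(-55) = 3325.
∂h/∂x = [(+0.1)·(-105) − (+0.9)·(-55)] / 3325 = +0.01173
∂h/∂y = [5·(+0.9) − 70·(+0.1)] / 3325 = -0.0007519
Head at (160, -75) = 35.5 + (+0.01173)·(155) + (-0.0007519)·(-180) = 37.45 m.
That is higher than the 36.4 m at 3, so the point is upgradient.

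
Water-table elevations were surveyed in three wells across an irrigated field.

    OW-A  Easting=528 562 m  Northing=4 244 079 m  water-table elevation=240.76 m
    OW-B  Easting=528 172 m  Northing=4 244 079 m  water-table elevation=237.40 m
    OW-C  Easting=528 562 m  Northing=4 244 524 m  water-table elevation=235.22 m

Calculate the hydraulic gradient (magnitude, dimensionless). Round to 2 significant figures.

0.015

∂h/∂x = (237.40 − 240.76) / (528172 − 528562) = +0.008615
∂h/∂y = (235.22 − 240.76) / (4244524 − 4244079) = -0.01245
|∇h| = √(0.008615² + -0.01245²) = 0.01514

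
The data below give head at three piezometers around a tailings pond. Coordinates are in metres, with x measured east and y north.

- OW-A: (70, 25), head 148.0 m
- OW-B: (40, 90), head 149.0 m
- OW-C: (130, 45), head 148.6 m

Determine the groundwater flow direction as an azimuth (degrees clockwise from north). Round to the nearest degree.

194°

With h = a·x + b·y + c and OW-A as origin, the differences give:
  (-30)·a + 65·b = +1.0
  60·a + 20·b = +0.6
Eliminate b (×20 and ×65, subtract): -4500·a = -19.00 → a = ∂h/∂x = +0.004222
Back-substitute: b = ∂h/∂y = +0.01733.
Flow direction (−∇h) has components (-0.004222 E, -0.01733 N).
Azimuth = atan2(E, N) = atan2(-0.004222, -0.01733) = 193.7° ≈ 194°.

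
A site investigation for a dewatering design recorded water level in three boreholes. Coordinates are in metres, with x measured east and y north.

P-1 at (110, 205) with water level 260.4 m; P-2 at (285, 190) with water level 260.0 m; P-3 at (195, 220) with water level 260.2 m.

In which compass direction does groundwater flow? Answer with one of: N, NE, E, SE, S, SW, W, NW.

E

With h = a·x + b·y + c and P-1 as origin, the differences give:
  175·a + (-15)·b = -0.4
  85·a + 15·b = -0.2
Eliminate b (×15 and ×(-15), subtract): 3900·a = -9.00 → a = ∂h/∂x = -0.002308
Back-substitute: b = ∂h/∂y = -0.0002564.
Flow = −∇h = (+0.002308 east, +0.0002564 north), which points east.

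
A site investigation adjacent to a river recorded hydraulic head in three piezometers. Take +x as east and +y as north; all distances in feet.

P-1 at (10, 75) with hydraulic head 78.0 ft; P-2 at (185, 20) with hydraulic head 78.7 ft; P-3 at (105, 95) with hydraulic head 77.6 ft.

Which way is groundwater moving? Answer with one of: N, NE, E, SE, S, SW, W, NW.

N

With h = a·x + b·y + c and P-1 as origin, the differences give:
  175·a + (-55)·b = +0.7
  95·a + 20·b = -0.4
Eliminate b (×20 and ×(-55), subtract): 8725·a = -8.00 → a = ∂h/∂x = -0.0009169
Back-substitute: b = ∂h/∂y = -0.01564.
Flow = −∇h = (+0.0009169 east, +0.01564 north), which points north.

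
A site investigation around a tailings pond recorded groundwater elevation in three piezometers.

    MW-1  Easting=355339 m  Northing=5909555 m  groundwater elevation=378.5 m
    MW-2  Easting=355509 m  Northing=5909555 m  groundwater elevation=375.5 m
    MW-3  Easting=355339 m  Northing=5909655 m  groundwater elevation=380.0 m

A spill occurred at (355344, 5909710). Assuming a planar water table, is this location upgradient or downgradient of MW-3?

∂h/∂x = (375.5 − 378.5) / (355509 − 355339) = -0.01765
∂h/∂y = (380.0 − 378.5) / (5909655 − 5909555) = +0.01500
Head at (355344, 5909710) = 378.5 + (-0.01765)·(5) + (+0.01500)·(155) = 380.74 m.
That is higher than the 380.0 m at MW-3, so the point is upgradient.

upgradient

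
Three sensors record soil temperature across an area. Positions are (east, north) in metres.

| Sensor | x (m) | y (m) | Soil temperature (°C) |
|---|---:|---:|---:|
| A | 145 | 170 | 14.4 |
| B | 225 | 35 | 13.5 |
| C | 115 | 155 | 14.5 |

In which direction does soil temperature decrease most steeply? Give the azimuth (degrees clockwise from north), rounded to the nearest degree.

125°

With T = a·x + b·y + c and A as origin, the differences give:
  80·a + (-135)·b = -0.9
  (-30)·a + (-15)·b = +0.1
Eliminate b (×(-15) and ×(-135), subtract): -5250·a = 27.00 → a = ∂T/∂x = -0.005143
Back-substitute: b = ∂T/∂y = +0.003619.
Steepest decrease is along −∇f: components (+0.005143 E, -0.003619 N).
Azimuth = atan2(+0.005143, -0.003619) = 125.1° ≈ 125°.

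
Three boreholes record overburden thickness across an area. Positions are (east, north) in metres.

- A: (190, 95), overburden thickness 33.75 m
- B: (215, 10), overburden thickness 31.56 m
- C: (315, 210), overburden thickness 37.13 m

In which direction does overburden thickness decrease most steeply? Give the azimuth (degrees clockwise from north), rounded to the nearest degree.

186°

Differences from A: to B (Δx, Δy, Δh) = (25, -85, -2.19); to C = (125, 115, +3.38).
Determinant of the coordinate differences = 25·115 − 125·(-85) = 13500.
∂d/∂x = [(-2.19)·115 − (+3.38)·(-85)] / 13500 = +0.002626
∂d/∂y = [25·(+3.38) − 125·(-2.19)] / 13500 = +0.02654
Steepest decrease is along −∇f: components (-0.002626 E, -0.02654 N).
Azimuth = atan2(-0.002626, -0.02654) = 185.7° ≈ 186°.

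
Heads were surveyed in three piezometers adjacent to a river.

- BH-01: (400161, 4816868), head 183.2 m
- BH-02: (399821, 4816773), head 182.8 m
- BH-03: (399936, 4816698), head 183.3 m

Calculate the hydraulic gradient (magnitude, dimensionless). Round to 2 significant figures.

0.0040

With h = a·x + b·y + c and BH-01 as origin, the differences give:
  (-340)·a + (-95)·b = -0.4
  (-225)·a + (-170)·b = +0.1
Eliminate b (×(-170) and ×(-95), subtract): 36425·a = 77.50 → a = ∂h/∂x = +0.002128
Back-substitute: b = ∂h/∂y = -0.003404.
|∇h| = √(0.002128² + -0.003404²) = 0.004014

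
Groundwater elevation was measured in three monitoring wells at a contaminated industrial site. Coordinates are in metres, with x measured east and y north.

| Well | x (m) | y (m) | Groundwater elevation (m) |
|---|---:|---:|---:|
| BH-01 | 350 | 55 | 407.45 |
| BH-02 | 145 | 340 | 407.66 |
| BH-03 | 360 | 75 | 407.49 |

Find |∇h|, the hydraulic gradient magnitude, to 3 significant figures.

Differences from BH-01: to BH-02 (Δx, Δy, Δh) = (-205, 285, +0.21); to BH-03 = (10, 20, +0.04).
Determinant of the coordinate differences = (-205)·20 − 10·285 = -6950.
∂h/∂x = [(+0.21)·20 − (+0.04)·285] / -6950 = +0.001036
∂h/∂y = [(-205)·(+0.04) − 10·(+0.21)] / -6950 = +0.001482
|∇h| = √(0.001036² + 0.001482²) = 0.001808

0.00181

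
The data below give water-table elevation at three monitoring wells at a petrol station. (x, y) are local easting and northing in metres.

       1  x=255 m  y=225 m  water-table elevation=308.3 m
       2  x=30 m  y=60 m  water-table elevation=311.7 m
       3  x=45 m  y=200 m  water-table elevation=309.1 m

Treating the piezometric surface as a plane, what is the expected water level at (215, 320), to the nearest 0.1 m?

306.6 m

With h = a·x + b·y + c and 1 as origin, the differences give:
  (-225)·a + (-165)·b = +3.4
  (-210)·a + (-25)·b = +0.8
Eliminate b (×(-25) and ×(-165), subtract): -29025·a = 47.00 → a = ∂h/∂x = -0.001619
Back-substitute: b = ∂h/∂y = -0.01840.
h(215, 320) = 308.3 + (-0.001619)·(-40) + (-0.01840)·(95) = 308.3 +0.065 -1.748 = 306.617 m.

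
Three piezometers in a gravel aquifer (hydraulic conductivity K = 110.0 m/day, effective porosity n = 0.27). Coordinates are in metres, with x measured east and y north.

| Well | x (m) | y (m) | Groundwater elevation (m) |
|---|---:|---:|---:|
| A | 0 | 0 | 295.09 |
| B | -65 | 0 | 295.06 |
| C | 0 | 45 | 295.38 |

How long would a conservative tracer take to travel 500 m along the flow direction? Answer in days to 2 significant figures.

∂h/∂x = (295.06 − 295.09) / (-65 − 0) = +0.0004615
∂h/∂y = (295.38 − 295.09) / (45 − 0) = +0.006444
|∇h| = √(0.0004615² + 0.006444²) = 0.006461
Seepage velocity v = K·i/n = 110.0 × 0.006461 / 0.27 = 2.632 m/day.
t = 500 / 2.632 = 190 days.

190 days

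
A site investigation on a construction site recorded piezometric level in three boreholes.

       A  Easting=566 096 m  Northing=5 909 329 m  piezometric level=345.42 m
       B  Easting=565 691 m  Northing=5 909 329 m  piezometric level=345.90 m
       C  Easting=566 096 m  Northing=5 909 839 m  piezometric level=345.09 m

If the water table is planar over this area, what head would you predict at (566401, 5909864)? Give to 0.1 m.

∂h/∂x = (345.90 − 345.42) / (565691 − 566096) = -0.001185
∂h/∂y = (345.09 − 345.42) / (5909839 − 5909329) = -0.0006471
h(566401, 5909864) = 345.42 + (-0.001185)·(305) + (-0.0006471)·(535) = 345.42 -0.361 -0.346 = 344.712 m.

344.7 m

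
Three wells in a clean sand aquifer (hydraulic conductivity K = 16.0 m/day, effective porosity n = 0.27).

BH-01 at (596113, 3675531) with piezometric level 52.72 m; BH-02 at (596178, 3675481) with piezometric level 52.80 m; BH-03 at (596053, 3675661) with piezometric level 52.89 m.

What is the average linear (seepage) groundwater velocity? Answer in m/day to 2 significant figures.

0.27 m/day

Differences from BH-01: to BH-02 (Δx, Δy, Δh) = (65, -50, +0.08); to BH-03 = (-60, 130, +0.17).
Solve a·Δx + b·Δy = Δh: det = 65·130 − (-60)·(-50) = 5450.
∂h/∂x = [(+0.08)·130 − (+0.17)·(-50)] / 5450 = +0.003468
∂h/∂y = [65·(+0.17) − (-60)·(+0.08)] / 5450 = +0.002908
|∇h| = √(0.003468² + 0.002908²) = 0.004526
Seepage velocity v = K·i/n = 16.0 × 0.004526 / 0.27 = 0.2682 m/day.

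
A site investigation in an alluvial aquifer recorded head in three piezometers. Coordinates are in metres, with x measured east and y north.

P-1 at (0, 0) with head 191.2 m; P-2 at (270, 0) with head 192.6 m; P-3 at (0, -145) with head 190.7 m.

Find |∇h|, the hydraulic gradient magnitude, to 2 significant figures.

0.0062

∂h/∂x = (192.6 − 191.2) / (270 − 0) = +0.005185
∂h/∂y = (190.7 − 191.2) / (-145 − 0) = +0.003448
|∇h| = √(0.005185² + 0.003448²) = 0.006227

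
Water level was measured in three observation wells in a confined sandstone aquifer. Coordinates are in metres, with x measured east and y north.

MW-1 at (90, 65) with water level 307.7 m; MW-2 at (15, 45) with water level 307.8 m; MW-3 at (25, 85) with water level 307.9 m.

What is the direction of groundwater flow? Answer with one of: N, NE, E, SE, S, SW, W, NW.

Taking MW-1 as reference: MW-2−MW-1 = (-75, -20, +0.1); MW-3−MW-1 = (-65, 20, +0.2).
Solve a·Δx + b·Δy = Δh: det = (-75)·20 − (-65)·(-20) = -2800.
∂h/∂x = [(+0.1)·20 − (+0.2)·(-20)] / -2800 = -0.002143
∂h/∂y = [(-75)·(+0.2) − (-65)·(+0.1)] / -2800 = +0.003036
Flow = −∇h = (+0.002143 east, -0.003036 north), which points southeast.

SE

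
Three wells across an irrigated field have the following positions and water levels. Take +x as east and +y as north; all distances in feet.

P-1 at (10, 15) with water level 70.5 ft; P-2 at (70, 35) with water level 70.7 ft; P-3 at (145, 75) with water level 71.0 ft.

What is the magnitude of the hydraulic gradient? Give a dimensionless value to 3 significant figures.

0.00401

Differences from P-1: to P-2 (Δx, Δy, Δh) = (60, 20, +0.2); to P-3 = (135, 60, +0.5).
Solve a·Δx + b·Δy = Δh: det = 60·60 − 135·20 = 900.
∂h/∂x = [(+0.2)·60 − (+0.5)·20] / 900 = +0.002222
∂h/∂y = [60·(+0.5) − 135·(+0.2)] / 900 = +0.003333
|∇h| = √(0.002222² + 0.003333²) = 0.004006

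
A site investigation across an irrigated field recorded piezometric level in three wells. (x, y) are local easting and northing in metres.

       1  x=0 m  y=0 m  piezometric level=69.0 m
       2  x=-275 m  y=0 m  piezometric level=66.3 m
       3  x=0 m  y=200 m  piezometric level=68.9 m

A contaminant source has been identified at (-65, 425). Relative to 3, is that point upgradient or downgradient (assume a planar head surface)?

∂h/∂x = (66.3 − 69.0) / (-275 − 0) = +0.009818
∂h/∂y = (68.9 − 69.0) / (200 − 0) = -0.0005000
Head at (-65, 425) = 69.0 + (+0.009818)·(-65) + (-0.0005000)·(425) = 68.15 m.
That is lower than the 68.9 m at 3, so the point is downgradient.

downgradient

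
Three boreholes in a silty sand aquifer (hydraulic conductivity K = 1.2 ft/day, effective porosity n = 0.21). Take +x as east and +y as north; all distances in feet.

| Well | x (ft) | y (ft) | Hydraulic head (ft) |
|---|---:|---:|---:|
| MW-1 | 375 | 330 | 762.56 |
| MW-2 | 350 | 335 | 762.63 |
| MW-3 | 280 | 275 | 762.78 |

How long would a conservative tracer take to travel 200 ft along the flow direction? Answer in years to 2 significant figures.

35 years

Taking MW-1 as reference: MW-2−MW-1 = (-25, 5, +0.07); MW-3−MW-1 = (-95, -55, +0.22).
Determinant of the coordinate differences = (-25)·(-55) − (-95)·5 = 1850.
∂h/∂x = [(+0.07)·(-55) − (+0.22)·5] / 1850 = -0.002676
∂h/∂y = [(-25)·(+0.22) − (-95)·(+0.07)] / 1850 = +0.0006216
|∇h| = √(-0.002676² + 0.0006216²) = 0.002747
Seepage velocity v = K·i/n = 1.2 × 0.002747 / 0.21 = 0.0157 ft/day.
t = 200 / 0.0157 = 1.274e+04 days = 34.9 years.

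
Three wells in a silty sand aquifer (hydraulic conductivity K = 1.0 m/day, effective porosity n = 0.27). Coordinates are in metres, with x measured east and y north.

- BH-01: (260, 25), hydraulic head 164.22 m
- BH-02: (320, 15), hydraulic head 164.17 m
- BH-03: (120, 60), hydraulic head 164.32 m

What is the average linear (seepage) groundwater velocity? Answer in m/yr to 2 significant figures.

2.4 m/yr

Differences from BH-01: to BH-02 (Δx, Δy, Δh) = (60, -10, -0.05); to BH-03 = (-140, 35, +0.10).
Determinant of the coordinate differences = 60·35 − (-140)·(-10) = 700.
∂h/∂x = [(-0.05)·35 − (+0.10)·(-10)] / 700 = -0.001071
∂h/∂y = [60·(+0.10) − (-140)·(-0.05)] / 700 = -0.001429
|∇h| = √(-0.001071² + -0.001429²) = 0.001786
Seepage velocity v = K·i/n = 1.0 × 0.001786 / 0.27 = 0.006615 m/day = 2.416 m/yr.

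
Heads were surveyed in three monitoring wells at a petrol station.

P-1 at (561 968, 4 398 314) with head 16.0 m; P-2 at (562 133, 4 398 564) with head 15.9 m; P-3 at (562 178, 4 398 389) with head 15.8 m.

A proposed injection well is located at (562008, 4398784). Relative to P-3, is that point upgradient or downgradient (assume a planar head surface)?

Three-point gradient (reference P-1): Δ to P-2 = (165, 250, -0.1), Δ to P-3 = (210, 75, -0.2).
∂h/∂x = -0.001059, ∂h/∂y = +0.0002991 (det = -40125).
Head at (562008, 4398784) = 16.0 + (-0.001059)·(40) + (+0.0002991)·(470) = 16.10 m.
That is higher than the 15.8 m at P-3, so the point is upgradient.

upgradient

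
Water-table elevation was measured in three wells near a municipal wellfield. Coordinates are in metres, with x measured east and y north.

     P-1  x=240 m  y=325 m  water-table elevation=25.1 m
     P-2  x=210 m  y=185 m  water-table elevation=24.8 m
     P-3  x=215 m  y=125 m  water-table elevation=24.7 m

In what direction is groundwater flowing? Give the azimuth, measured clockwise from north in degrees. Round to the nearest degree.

With h = a·x + b·y + c and P-1 as origin, the differences give:
  (-30)·a + (-140)·b = -0.3
  (-25)·a + (-200)·b = -0.4
Eliminate b (×(-200) and ×(-140), subtract): 2500·a = 4.00 → a = ∂h/∂x = +0.001600
Back-substitute: b = ∂h/∂y = +0.001800.
Flow direction (−∇h) has components (-0.001600 E, -0.001800 N).
Azimuth = atan2(E, N) = atan2(-0.001600, -0.001800) = 221.6° ≈ 222°.

222°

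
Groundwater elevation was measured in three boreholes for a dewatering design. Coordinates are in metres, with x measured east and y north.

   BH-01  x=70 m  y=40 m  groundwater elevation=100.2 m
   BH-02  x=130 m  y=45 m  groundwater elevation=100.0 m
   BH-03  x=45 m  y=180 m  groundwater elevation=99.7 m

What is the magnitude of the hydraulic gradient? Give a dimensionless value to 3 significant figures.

With h = a·x + b·y + c and BH-01 as origin, the differences give:
  60·a + 5·b = -0.2
  (-25)·a + 140·b = -0.5
Eliminate b (×140 and ×5, subtract): 8525·a = -25.50 → a = ∂h/∂x = -0.002991
Back-substitute: b = ∂h/∂y = -0.004106.
|∇h| = √(-0.002991² + -0.004106²) = 0.00508

0.00508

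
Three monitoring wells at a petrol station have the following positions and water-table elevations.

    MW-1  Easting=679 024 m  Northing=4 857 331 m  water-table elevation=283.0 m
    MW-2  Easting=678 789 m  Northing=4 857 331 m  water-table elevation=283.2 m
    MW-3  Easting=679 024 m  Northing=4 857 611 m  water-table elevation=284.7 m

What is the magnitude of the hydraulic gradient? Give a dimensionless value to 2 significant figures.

0.0061

∂h/∂x = (283.2 − 283.0) / (678789 − 679024) = -0.0008511
∂h/∂y = (284.7 − 283.0) / (4857611 − 4857331) = +0.006071
|∇h| = √(-0.0008511² + 0.006071²) = 0.00613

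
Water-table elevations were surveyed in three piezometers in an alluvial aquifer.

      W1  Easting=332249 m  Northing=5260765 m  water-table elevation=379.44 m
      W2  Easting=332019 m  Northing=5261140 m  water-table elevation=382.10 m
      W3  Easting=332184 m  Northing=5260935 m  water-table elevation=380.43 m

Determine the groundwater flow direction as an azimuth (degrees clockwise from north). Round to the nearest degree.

124°

Three-point gradient (reference W1): Δ to W2 = (-230, 375, +2.66), Δ to W3 = (-65, 170, +0.99).
∂h/∂x = -0.005497, ∂h/∂y = +0.003722 (det = -14725).
Flow direction (−∇h) has components (+0.005497 E, -0.003722 N).
Azimuth = atan2(E, N) = atan2(+0.005497, -0.003722) = 124.1° ≈ 124°.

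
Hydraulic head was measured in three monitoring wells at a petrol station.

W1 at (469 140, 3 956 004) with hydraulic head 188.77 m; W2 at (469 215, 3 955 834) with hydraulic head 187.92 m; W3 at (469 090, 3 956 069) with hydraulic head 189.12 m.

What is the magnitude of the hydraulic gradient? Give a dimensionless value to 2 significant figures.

With h = a·x + b·y + c and W1 as origin, the differences give:
  75·a + (-170)·b = -0.85
  (-50)·a + 65·b = +0.35
Eliminate b (×65 and ×(-170), subtract): -3625·a = 4.250 → a = ∂h/∂x = -0.001172
Back-substitute: b = ∂h/∂y = +0.004483.
|∇h| = √(-0.001172² + 0.004483²) = 0.004634

0.0046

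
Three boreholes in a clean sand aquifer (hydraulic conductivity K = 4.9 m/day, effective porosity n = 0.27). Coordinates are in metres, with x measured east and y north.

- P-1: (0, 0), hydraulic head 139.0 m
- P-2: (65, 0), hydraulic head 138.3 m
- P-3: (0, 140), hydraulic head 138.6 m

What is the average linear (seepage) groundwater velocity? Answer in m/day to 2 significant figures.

0.20 m/day

∂h/∂x = (138.3 − 139.0) / (65 − 0) = -0.01077
∂h/∂y = (138.6 − 139.0) / (140 − 0) = -0.002857
|∇h| = √(-0.01077² + -0.002857²) = 0.01114
Seepage velocity v = K·i/n = 4.9 × 0.01114 / 0.27 = 0.2022 m/day.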